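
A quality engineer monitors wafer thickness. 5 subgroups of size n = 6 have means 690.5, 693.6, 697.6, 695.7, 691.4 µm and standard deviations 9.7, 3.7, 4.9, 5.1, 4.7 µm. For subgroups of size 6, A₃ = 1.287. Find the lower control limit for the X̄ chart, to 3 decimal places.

686.527

X̄̄ = (690.5 + 693.6 + 697.6 + 695.7 + 691.4) / 5 = 693.7600
s̄ = (9.7 + 3.7 + 4.9 + 5.1 + 4.7) / 5 = 5.6200
LCL = X̄̄ − A₃·s̄ = 693.7600 − 1.287 × 5.6200 = 686.5271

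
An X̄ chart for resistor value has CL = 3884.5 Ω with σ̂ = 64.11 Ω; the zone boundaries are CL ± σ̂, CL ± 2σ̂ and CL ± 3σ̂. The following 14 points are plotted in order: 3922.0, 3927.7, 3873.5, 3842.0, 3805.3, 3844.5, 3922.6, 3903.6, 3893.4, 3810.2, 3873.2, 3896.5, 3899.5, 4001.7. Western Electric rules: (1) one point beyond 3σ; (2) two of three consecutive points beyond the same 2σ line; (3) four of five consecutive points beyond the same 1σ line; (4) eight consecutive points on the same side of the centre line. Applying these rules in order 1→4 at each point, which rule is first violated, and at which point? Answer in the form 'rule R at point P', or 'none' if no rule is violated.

Zone of each point (C = within 1σ̂, B = 1σ̂–2σ̂, A = 2σ̂–3σ̂, * = beyond 3σ̂; sign = side of CL): 1:+C, 2:+C, 3:-C, 4:-C, 5:-B, 6:-C, 7:+C, 8:+C, 9:+C, 10:-B, 11:-C, 12:+C, 13:+C, 14:+B
No rule fires across all 14 points.

none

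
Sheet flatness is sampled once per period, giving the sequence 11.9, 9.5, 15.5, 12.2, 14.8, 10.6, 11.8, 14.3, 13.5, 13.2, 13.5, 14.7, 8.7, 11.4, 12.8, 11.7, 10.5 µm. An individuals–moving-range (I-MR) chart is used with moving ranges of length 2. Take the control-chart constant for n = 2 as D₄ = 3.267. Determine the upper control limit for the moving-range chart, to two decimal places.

7.60

Moving ranges: 2.4, 6.0, 3.3, 2.6, 4.2, 1.2, 2.5, 0.8, 0.3, 0.3, 1.2, 6.0, 2.7, 1.4, 1.1, 1.2; M̄R̄ = 37.2000 / 16 = 2.3250
UCL_MR = D₄·M̄R̄ = 3.267 × 2.3250 = 7.5958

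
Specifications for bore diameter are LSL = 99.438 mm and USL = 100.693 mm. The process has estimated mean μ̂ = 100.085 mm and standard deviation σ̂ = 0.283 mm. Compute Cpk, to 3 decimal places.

Cpu = (USL − μ̂) / (3σ̂) = (100.693 − 100.085) / (3 × 0.283) = 0.7161; Cpl = (μ̂ − LSL) / (3σ̂) = (100.085 − 99.438) / (3 × 0.283) = 0.7621; Cpk = min(Cpu, Cpl) = 0.7161

0.716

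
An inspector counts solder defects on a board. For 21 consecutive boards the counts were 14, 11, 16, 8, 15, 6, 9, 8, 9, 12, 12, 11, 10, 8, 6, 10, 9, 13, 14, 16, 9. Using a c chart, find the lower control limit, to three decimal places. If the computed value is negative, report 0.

c̄ = (14 + 11 + 16 + 8 + 15 + 6 + 9 + 8 + 9 + 12 + 12 + 11 + 10 + 8 + 6 + 10 + 9 + 13 + 14 + 16 + 9) / 21 = 226 / 21 = 10.7619
LCL = c̄ − 3√c̄ = 10.7619 − 3 × 3.2805 = 0.9203

0.920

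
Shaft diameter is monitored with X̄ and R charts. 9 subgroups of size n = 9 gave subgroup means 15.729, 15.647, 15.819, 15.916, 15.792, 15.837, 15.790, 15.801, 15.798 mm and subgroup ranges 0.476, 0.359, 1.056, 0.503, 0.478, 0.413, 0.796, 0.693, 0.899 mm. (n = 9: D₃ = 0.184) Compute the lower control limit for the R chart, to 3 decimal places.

0.116

R̄ = (0.476 + 0.359 + 1.056 + 0.503 + 0.478 + 0.413 + 0.796 + 0.693 + 0.899) / 9 = 5.6730 / 9 = 0.6303
LCL_R = D₃·R̄ = 0.184 × 0.6303 = 0.1160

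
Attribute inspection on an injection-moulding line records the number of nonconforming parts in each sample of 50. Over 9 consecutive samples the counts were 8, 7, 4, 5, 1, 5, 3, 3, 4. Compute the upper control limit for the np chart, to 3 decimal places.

10.481

p̄ = Σdᵢ / (k·n) = 40 / (9 × 50) = 0.08889
UCL = np̄ + 3·√(np̄(1−p̄)) = 4.4444 + 3 × √(4.4444×0.91111) = 4.4444 + 3 × 2.0123 = 10.4814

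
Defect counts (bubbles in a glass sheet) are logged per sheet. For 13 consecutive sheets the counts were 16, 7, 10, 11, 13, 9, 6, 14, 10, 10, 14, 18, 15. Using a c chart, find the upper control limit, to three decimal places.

c̄ = (16 + 7 + 10 + 11 + 13 + 9 + 6 + 14 + 10 + 10 + 14 + 18 + 15) / 13 = 153 / 13 = 11.7692
UCL = c̄ + 3√c̄ = 11.7692 + 3 × √11.7692 = 11.7692 + 3 × 3.4306 = 22.0611

22.061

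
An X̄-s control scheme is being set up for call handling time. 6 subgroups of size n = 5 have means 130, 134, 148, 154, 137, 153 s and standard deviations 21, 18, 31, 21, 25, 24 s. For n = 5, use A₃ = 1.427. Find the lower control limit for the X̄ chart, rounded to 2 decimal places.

109.37

X̄̄ = (130 + 134 + 148 + 154 + 137 + 153) / 6 = 142.6667
s̄ = (21 + 18 + 31 + 21 + 25 + 24) / 6 = 23.3333
LCL = X̄̄ − A₃·s̄ = 142.6667 − 1.427 × 23.3333 = 109.3700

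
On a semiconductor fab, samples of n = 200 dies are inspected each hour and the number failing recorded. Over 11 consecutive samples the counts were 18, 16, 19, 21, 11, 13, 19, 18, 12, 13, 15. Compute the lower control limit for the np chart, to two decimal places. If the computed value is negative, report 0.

p̄ = Σdᵢ / (k·n) = 175 / (11 × 200) = 0.07955
LCL = np̄ − 3·√(np̄(1−p̄)) = 15.9091 − 3 × 3.8267 = 4.4290

4.43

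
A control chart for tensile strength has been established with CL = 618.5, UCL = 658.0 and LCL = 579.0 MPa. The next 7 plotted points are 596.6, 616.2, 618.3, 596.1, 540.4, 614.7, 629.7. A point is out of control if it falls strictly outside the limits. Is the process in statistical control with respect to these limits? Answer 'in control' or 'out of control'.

Compare each point to [579.0, 658.0]: sample 5 = 540.4 < LCL.

out of control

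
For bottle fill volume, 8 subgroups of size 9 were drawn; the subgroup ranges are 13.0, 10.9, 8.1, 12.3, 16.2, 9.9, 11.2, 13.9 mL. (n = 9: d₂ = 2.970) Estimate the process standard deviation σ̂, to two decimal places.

4.02

R̄ = (13.0 + 10.9 + 8.1 + 12.3 + 16.2 + 9.9 + 11.2 + 13.9) / 8 = 11.9375
σ̂ = R̄ / d₂ = 11.9375 / 2.970 = 4.0194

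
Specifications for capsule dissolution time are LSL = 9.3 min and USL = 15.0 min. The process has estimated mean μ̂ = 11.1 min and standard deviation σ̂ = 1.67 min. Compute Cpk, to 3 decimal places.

0.359

Cpu = (USL − μ̂) / (3σ̂) = (15.0 − 11.1) / (3 × 1.67) = 0.7784; Cpl = (μ̂ − LSL) / (3σ̂) = (11.1 − 9.3) / (3 × 1.67) = 0.3593; Cpk = min(Cpu, Cpl) = 0.3593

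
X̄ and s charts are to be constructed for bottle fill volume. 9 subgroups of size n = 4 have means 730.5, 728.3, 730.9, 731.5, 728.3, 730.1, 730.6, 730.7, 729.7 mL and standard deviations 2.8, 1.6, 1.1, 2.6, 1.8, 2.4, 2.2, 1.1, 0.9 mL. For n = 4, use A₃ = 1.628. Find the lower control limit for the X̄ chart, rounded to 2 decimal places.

727.08

X̄̄ = (730.5 + 728.3 + 730.9 + 731.5 + 728.3 + 730.1 + 730.6 + 730.7 + 729.7) / 9 = 730.0667
s̄ = (2.8 + 1.6 + 1.1 + 2.6 + 1.8 + 2.4 + 2.2 + 1.1 + 0.9) / 9 = 1.8333
LCL = X̄̄ − A₃·s̄ = 730.0667 − 1.628 × 1.8333 = 727.0820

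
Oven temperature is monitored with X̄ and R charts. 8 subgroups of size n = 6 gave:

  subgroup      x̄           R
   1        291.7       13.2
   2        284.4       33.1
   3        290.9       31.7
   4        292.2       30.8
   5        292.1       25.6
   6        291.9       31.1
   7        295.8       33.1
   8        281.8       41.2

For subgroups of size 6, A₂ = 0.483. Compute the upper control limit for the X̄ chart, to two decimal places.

304.58

X̄̄ = (291.7 + 284.4 + 290.9 + 292.2 + 292.1 + 291.9 + 295.8 + 281.8) / 8 = 2320.8000 / 8 = 290.1000
R̄ = (13.2 + 33.1 + 31.7 + 30.8 + 25.6 + 31.1 + 33.1 + 41.2) / 8 = 239.8000 / 8 = 29.9750
UCL = X̄̄ + A₂·R̄ = 290.1000 + 0.483 × 29.9750 = 304.5779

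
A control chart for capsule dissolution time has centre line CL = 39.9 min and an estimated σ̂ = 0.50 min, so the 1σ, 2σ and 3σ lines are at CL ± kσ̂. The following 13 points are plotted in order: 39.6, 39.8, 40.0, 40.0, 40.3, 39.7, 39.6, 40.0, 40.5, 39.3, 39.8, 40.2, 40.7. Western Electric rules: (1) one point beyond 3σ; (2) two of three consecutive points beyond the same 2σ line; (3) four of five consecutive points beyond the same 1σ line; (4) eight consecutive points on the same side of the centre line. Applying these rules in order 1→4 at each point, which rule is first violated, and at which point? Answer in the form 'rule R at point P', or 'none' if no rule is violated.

none

Zone of each point (C = within 1σ̂, B = 1σ̂–2σ̂, A = 2σ̂–3σ̂, * = beyond 3σ̂; sign = side of CL): 1:-C, 2:-C, 3:+C, 4:+C, 5:+C, 6:-C, 7:-C, 8:+C, 9:+B, 10:-B, 11:-C, 12:+C, 13:+B
No rule fires across all 13 points.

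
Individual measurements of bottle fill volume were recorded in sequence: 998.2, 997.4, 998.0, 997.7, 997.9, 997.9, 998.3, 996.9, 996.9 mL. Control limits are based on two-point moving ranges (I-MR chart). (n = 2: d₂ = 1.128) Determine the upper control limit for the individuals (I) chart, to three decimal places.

998.919

X̄ = (998.2 + 997.4 + 998.0 + 997.7 + 997.9 + 997.9 + 998.3 + 996.9 + 996.9) / 9 = 997.6889
Moving ranges: 0.8, 0.6, 0.3, 0.2, 0.0, 0.4, 1.4, 0.0; M̄R̄ = 3.7000 / 8 = 0.4625
UCL = X̄ + 3·M̄R̄/d₂ = 997.6889 + 3 × 0.4625 / 1.128 = 998.9189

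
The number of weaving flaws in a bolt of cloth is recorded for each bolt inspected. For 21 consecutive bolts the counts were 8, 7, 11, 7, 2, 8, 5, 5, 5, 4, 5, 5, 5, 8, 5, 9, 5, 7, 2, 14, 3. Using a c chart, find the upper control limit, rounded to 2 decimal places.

c̄ = (8 + 7 + 11 + 7 + 2 + 8 + 5 + 5 + 5 + 4 + 5 + 5 + 5 + 8 + 5 + 9 + 5 + 7 + 2 + 14 + 3) / 21 = 130 / 21 = 6.1905
UCL = c̄ + 3√c̄ = 6.1905 + 3 × √6.1905 = 6.1905 + 3 × 2.4881 = 13.6547

13.65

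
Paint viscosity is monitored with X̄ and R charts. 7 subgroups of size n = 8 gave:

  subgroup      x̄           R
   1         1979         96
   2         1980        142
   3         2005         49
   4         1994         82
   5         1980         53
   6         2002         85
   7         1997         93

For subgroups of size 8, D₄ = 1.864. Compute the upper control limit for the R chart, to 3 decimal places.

R̄ = (96 + 142 + 49 + 82 + 53 + 85 + 93) / 7 = 600.0000 / 7 = 85.7143
UCL_R = D₄·R̄ = 1.864 × 85.7143 = 159.7714

159.771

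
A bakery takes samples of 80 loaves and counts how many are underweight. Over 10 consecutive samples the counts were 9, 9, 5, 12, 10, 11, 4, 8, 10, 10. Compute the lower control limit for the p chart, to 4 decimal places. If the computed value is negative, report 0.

0.0051

p̄ = Σdᵢ / (k·n) = 88 / (10 × 80) = 0.11000
LCL = p̄ − 3·√(p̄(1−p̄)/n) = 0.11000 − 3 × 0.03498 = 0.00505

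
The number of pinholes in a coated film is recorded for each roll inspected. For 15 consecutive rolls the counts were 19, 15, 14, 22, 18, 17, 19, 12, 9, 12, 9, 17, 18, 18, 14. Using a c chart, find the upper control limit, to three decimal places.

c̄ = (19 + 15 + 14 + 22 + 18 + 17 + 19 + 12 + 9 + 12 + 9 + 17 + 18 + 18 + 14) / 15 = 233 / 15 = 15.5333
UCL = c̄ + 3√c̄ = 15.5333 + 3 × √15.5333 = 15.5333 + 3 × 3.9412 = 27.3570

27.357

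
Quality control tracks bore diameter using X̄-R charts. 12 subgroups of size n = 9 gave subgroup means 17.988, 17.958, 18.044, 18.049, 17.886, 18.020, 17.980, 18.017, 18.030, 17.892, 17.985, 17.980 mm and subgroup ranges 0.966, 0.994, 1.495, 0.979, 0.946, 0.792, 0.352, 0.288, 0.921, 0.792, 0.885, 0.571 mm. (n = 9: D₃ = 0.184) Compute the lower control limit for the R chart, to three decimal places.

R̄ = (0.966 + 0.994 + 1.495 + 0.979 + 0.946 + 0.792 + 0.352 + 0.288 + 0.921 + 0.792 + 0.885 + 0.571) / 12 = 9.9810 / 12 = 0.8317
LCL_R = D₃·R̄ = 0.184 × 0.8317 = 0.1530

0.153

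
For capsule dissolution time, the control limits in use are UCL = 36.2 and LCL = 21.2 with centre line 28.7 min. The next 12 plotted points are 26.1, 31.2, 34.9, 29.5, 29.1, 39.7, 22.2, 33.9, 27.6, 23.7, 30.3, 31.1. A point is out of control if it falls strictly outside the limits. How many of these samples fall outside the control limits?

Compare each point to [21.2, 36.2]: sample 6 = 39.7 > UCL.

1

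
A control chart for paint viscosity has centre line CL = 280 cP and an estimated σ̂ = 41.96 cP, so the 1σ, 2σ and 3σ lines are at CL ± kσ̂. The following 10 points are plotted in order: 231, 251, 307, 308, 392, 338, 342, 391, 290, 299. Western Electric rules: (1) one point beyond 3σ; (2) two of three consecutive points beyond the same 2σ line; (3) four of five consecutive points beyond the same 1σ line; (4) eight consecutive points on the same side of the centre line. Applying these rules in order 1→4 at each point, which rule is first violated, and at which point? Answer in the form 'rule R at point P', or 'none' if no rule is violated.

Zone of each point (C = within 1σ̂, B = 1σ̂–2σ̂, A = 2σ̂–3σ̂, * = beyond 3σ̂; sign = side of CL): 1:-B, 2:-C, 3:+C, 4:+C, 5:+A, 6:+B, 7:+B, 8:+A, 9:+C, 10:+C
Rule 3 (four of five consecutive points beyond the same 1σ limit) is satisfied at point 8.

rule 3 at point 8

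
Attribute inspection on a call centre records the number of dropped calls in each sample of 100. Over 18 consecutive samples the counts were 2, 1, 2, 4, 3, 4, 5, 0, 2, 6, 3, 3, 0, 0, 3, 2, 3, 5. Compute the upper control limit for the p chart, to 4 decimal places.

0.0750

p̄ = Σdᵢ / (k·n) = 48 / (18 × 100) = 0.02667
UCL = p̄ + 3·√(p̄(1−p̄)/n) = 0.02667 + 3 × √(0.02667×0.97333/100) = 0.02667 + 3 × 0.01611 = 0.07500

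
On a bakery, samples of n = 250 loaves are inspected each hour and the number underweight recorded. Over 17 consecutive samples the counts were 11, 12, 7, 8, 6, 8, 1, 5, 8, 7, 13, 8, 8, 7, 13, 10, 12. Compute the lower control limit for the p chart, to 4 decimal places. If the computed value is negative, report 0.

0.0000

p̄ = Σdᵢ / (k·n) = 144 / (17 × 250) = 0.03388
LCL = p̄ − 3·√(p̄(1−p̄)/n) = 0.03388 − 3 × 0.01144 = -0.00045 → 0 (negative, so LCL = 0)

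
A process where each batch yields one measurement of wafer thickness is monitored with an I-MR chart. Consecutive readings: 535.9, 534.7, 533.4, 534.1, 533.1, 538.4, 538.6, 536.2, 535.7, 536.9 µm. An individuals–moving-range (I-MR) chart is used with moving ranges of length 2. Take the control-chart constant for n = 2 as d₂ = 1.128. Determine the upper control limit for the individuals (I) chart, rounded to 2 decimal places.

X̄ = (535.9 + 534.7 + 533.4 + 534.1 + 533.1 + 538.4 + 538.6 + 536.2 + 535.7 + 536.9) / 10 = 535.7000
Moving ranges: 1.2, 1.3, 0.7, 1.0, 5.3, 0.2, 2.4, 0.5, 1.2; M̄R̄ = 13.8000 / 9 = 1.5333
UCL = X̄ + 3·M̄R̄/d₂ = 535.7000 + 3 × 1.5333 / 1.128 = 539.7780

539.78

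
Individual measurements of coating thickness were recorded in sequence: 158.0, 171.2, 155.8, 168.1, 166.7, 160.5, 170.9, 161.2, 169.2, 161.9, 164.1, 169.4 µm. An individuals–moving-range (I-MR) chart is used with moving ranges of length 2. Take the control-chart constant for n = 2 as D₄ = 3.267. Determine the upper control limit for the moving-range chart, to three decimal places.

Moving ranges: 13.2, 15.4, 12.3, 1.4, 6.2, 10.4, 9.7, 8.0, 7.3, 2.2, 5.3; M̄R̄ = 91.4000 / 11 = 8.3091
UCL_MR = D₄·M̄R̄ = 3.267 × 8.3091 = 27.1458

27.146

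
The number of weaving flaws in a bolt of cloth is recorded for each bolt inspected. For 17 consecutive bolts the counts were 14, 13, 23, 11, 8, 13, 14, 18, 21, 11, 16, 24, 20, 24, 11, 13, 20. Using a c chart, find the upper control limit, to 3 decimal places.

c̄ = (14 + 13 + 23 + 11 + 8 + 13 + 14 + 18 + 21 + 11 + 16 + 24 + 20 + 24 + 11 + 13 + 20) / 17 = 274 / 17 = 16.1176
UCL = c̄ + 3√c̄ = 16.1176 + 3 × √16.1176 = 16.1176 + 3 × 4.0147 = 28.1617

28.162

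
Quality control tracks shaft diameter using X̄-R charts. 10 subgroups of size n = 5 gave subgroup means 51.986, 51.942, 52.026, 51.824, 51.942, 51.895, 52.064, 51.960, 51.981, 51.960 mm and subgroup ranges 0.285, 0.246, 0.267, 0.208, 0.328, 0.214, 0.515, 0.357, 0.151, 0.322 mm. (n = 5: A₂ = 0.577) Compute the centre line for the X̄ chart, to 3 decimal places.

51.958

X̄̄ = (51.986 + 51.942 + 52.026 + 51.824 + 51.942 + 51.895 + 52.064 + 51.960 + 51.981 + 51.960) / 10 = 519.5800 / 10 = 51.9580
CL = X̄̄ = 51.9580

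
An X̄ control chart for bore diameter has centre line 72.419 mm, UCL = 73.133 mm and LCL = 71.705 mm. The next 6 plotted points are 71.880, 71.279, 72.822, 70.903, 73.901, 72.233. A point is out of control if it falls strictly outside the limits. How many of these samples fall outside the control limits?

Compare each point to [71.705, 73.133]: sample 2 = 71.279 < LCL; sample 4 = 70.903 < LCL; sample 5 = 73.901 > UCL.

3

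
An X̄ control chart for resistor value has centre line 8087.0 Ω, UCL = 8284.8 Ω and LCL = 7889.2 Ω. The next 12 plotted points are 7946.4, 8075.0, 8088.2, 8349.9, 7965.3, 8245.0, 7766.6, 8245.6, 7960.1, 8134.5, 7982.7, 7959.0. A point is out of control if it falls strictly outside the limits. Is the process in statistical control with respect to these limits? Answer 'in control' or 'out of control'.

out of control

Compare each point to [7889.2, 8284.8]: sample 4 = 8349.9 > UCL; sample 7 = 7766.6 < LCL.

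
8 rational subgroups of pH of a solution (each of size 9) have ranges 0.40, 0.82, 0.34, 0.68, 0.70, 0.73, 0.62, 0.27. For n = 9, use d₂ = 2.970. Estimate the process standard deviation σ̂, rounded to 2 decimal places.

0.19

R̄ = (0.40 + 0.82 + 0.34 + 0.68 + 0.70 + 0.73 + 0.62 + 0.27) / 8 = 0.5700
σ̂ = R̄ / d₂ = 0.5700 / 2.970 = 0.1919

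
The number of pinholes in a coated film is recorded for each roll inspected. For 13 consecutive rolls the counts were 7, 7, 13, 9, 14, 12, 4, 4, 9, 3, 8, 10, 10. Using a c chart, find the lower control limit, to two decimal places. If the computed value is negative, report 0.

c̄ = (7 + 7 + 13 + 9 + 14 + 12 + 4 + 4 + 9 + 3 + 8 + 10 + 10) / 13 = 110 / 13 = 8.4615
LCL = c̄ − 3√c̄ = 8.4615 − 3 × 2.9089 = -0.2651 → 0 (cannot be negative)

0.00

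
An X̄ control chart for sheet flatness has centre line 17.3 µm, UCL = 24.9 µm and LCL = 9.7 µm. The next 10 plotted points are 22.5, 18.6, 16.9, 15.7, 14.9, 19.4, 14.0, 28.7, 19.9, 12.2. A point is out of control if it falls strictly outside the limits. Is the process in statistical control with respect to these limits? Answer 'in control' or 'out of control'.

Compare each point to [9.7, 24.9]: sample 8 = 28.7 > UCL.

out of control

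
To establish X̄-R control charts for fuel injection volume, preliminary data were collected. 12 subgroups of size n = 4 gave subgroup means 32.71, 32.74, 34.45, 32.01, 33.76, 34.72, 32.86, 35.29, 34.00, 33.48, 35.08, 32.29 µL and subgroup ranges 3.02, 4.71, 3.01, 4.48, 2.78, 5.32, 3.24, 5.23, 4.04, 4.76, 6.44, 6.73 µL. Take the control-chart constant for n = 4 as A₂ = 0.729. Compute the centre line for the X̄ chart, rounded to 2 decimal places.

33.62

X̄̄ = (32.71 + 32.74 + 34.45 + 32.01 + 33.76 + 34.72 + 32.86 + 35.29 + 34.00 + 33.48 + 35.08 + 32.29) / 12 = 403.3900 / 12 = 33.6158
CL = X̄̄ = 33.6158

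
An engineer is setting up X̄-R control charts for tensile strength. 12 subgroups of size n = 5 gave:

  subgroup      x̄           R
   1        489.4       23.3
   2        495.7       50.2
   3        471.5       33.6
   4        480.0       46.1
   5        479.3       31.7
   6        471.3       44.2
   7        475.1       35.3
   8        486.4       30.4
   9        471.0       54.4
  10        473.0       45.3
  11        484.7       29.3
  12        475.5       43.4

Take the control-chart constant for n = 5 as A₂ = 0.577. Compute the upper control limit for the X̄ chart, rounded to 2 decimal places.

501.87

X̄̄ = (489.4 + 495.7 + 471.5 + 480.0 + 479.3 + 471.3 + 475.1 + 486.4 + 471.0 + 473.0 + 484.7 + 475.5) / 12 = 5752.9000 / 12 = 479.4083
R̄ = (23.3 + 50.2 + 33.6 + 46.1 + 31.7 + 44.2 + 35.3 + 30.4 + 54.4 + 45.3 + 29.3 + 43.4) / 12 = 467.2000 / 12 = 38.9333
UCL = X̄̄ + A₂·R̄ = 479.4083 + 0.577 × 38.9333 = 501.8729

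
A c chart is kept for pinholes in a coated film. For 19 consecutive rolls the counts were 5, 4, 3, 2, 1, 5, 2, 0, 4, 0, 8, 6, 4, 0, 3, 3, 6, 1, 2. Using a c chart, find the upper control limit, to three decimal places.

8.392

c̄ = (5 + 4 + 3 + 2 + 1 + 5 + 2 + 0 + 4 + 0 + 8 + 6 + 4 + 0 + 3 + 3 + 6 + 1 + 2) / 19 = 59 / 19 = 3.1053
UCL = c̄ + 3√c̄ = 3.1053 + 3 × √3.1053 = 3.1053 + 3 × 1.7622 = 8.3918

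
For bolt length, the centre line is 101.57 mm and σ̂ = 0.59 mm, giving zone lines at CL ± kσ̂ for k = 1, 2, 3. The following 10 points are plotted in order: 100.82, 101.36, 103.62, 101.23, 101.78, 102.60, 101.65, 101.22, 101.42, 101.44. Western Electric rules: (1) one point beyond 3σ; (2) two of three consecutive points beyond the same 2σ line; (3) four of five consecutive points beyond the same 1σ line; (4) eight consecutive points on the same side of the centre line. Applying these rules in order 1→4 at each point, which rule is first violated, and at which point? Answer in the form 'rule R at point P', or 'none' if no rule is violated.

Zone of each point (C = within 1σ̂, B = 1σ̂–2σ̂, A = 2σ̂–3σ̂, * = beyond 3σ̂; sign = side of CL): 1:-B, 2:-C, 3:+*, 4:-C, 5:+C, 6:+B, 7:+C, 8:-C, 9:-C, 10:-C
Rule 1 (one point beyond the 3σ limits) is satisfied at point 3.

rule 1 at point 3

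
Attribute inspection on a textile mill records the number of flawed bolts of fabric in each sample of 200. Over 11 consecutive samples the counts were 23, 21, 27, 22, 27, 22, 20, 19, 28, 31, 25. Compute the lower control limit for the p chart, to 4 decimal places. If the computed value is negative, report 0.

0.0514

p̄ = Σdᵢ / (k·n) = 265 / (11 × 200) = 0.12045
LCL = p̄ − 3·√(p̄(1−p̄)/n) = 0.12045 − 3 × 0.02302 = 0.05141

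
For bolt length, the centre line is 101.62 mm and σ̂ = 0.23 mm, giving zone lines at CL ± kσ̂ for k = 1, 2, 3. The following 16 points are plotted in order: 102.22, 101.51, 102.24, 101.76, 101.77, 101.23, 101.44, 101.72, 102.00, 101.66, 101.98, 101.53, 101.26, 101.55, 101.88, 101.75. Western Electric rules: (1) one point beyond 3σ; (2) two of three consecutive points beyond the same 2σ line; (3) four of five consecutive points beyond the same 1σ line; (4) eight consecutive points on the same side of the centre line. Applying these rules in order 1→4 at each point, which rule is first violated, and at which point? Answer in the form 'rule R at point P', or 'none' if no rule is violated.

Zone of each point (C = within 1σ̂, B = 1σ̂–2σ̂, A = 2σ̂–3σ̂, * = beyond 3σ̂; sign = side of CL): 1:+A, 2:-C, 3:+A, 4:+C, 5:+C, 6:-B, 7:-C, 8:+C, 9:+B, 10:+C, 11:+B, 12:-C, 13:-B, 14:-C, 15:+B, 16:+C
Rule 2 (two of three consecutive points beyond the same 2σ limit) is satisfied at point 3.

rule 2 at point 3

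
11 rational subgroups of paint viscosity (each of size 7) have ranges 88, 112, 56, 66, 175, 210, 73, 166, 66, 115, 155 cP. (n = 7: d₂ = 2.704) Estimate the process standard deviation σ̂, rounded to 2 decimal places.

43.10

R̄ = (88 + 112 + 56 + 66 + 175 + 210 + 73 + 166 + 66 + 115 + 155) / 11 = 116.5455
σ̂ = R̄ / d₂ = 116.5455 / 2.704 = 43.1011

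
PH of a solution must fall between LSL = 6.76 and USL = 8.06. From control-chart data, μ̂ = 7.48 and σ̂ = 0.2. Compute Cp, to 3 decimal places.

1.083

Cp = (USL − LSL) / (6σ̂) = (8.06 − 6.76) / (6 × 0.2) = 1.3000 / 1.2000 = 1.0833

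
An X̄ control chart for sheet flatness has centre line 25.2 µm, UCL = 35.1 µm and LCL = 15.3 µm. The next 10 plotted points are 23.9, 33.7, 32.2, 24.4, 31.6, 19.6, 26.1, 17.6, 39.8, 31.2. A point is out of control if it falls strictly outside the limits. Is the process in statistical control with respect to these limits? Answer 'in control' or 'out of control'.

out of control

Compare each point to [15.3, 35.1]: sample 9 = 39.8 > UCL.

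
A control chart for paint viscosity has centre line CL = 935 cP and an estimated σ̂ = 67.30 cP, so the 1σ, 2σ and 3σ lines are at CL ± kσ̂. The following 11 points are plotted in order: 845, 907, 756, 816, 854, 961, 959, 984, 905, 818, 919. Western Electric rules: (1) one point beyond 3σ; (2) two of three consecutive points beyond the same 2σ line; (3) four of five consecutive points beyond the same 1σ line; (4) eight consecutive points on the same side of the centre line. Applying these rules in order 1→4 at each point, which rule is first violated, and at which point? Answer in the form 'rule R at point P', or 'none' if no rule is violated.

Zone of each point (C = within 1σ̂, B = 1σ̂–2σ̂, A = 2σ̂–3σ̂, * = beyond 3σ̂; sign = side of CL): 1:-B, 2:-C, 3:-A, 4:-B, 5:-B, 6:+C, 7:+C, 8:+C, 9:-C, 10:-B, 11:-C
Rule 3 (four of five consecutive points beyond the same 1σ limit) is satisfied at point 5.

rule 3 at point 5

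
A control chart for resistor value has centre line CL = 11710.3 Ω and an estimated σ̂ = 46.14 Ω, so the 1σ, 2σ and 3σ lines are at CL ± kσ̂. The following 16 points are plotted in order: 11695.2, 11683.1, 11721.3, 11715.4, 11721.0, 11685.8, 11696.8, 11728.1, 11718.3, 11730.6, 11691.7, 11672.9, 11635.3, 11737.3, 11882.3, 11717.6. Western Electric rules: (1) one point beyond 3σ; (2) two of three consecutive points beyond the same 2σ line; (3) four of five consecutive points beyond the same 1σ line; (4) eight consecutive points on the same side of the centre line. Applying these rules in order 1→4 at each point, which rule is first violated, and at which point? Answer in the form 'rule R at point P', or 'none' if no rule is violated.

Zone of each point (C = within 1σ̂, B = 1σ̂–2σ̂, A = 2σ̂–3σ̂, * = beyond 3σ̂; sign = side of CL): 1:-C, 2:-C, 3:+C, 4:+C, 5:+C, 6:-C, 7:-C, 8:+C, 9:+C, 10:+C, 11:-C, 12:-C, 13:-B, 14:+C, 15:+*, 16:+C
Rule 1 (one point beyond the 3σ limits) is satisfied at point 15.

rule 1 at point 15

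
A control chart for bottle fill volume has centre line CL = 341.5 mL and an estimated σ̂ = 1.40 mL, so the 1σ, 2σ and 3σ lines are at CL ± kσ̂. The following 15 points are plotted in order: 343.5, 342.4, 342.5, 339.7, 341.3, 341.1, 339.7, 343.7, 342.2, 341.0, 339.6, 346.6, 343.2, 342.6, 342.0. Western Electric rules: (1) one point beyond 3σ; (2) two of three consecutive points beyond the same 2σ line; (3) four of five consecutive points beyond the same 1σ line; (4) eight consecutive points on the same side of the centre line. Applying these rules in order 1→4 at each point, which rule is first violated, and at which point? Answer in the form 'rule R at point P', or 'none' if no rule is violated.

rule 1 at point 12

Zone of each point (C = within 1σ̂, B = 1σ̂–2σ̂, A = 2σ̂–3σ̂, * = beyond 3σ̂; sign = side of CL): 1:+B, 2:+C, 3:+C, 4:-B, 5:-C, 6:-C, 7:-B, 8:+B, 9:+C, 10:-C, 11:-B, 12:+*, 13:+B, 14:+C, 15:+C
Rule 1 (one point beyond the 3σ limits) is satisfied at point 12.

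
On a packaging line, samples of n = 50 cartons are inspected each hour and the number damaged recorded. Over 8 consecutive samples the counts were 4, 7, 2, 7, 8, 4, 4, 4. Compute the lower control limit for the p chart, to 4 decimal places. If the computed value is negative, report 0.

p̄ = Σdᵢ / (k·n) = 40 / (8 × 50) = 0.10000
LCL = p̄ − 3·√(p̄(1−p̄)/n) = 0.10000 − 3 × 0.04243 = -0.02728 → 0 (negative, so LCL = 0)

0.0000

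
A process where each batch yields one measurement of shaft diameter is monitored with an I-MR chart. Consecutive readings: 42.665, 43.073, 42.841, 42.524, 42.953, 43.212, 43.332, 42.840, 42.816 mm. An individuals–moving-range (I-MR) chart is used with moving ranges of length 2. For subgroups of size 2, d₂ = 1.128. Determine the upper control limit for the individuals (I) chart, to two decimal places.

43.68

X̄ = (42.665 + 43.073 + 42.841 + 42.524 + 42.953 + 43.212 + 43.332 + 42.840 + 42.816) / 9 = 42.9173
Moving ranges: 0.408, 0.232, 0.317, 0.429, 0.259, 0.120, 0.492, 0.024; M̄R̄ = 2.2810 / 8 = 0.2851
UCL = X̄ + 3·M̄R̄/d₂ = 42.9173 + 3 × 0.2851 / 1.128 = 43.6756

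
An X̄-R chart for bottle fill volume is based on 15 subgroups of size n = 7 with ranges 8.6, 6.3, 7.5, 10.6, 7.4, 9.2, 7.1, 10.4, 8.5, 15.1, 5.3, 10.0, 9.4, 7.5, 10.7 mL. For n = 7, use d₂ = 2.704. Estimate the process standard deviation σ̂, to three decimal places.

R̄ = (8.6 + 6.3 + 7.5 + 10.6 + 7.4 + 9.2 + 7.1 + 10.4 + 8.5 + 15.1 + 5.3 + 10.0 + 9.4 + 7.5 + 10.7) / 15 = 8.9067
σ̂ = R̄ / d₂ = 8.9067 / 2.704 = 3.2939

3.294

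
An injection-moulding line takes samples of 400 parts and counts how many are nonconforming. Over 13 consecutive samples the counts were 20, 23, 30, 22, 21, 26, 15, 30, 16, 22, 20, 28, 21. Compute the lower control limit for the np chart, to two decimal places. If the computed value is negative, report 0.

8.76

p̄ = Σdᵢ / (k·n) = 294 / (13 × 400) = 0.05654
LCL = np̄ − 3·√(np̄(1−p̄)) = 22.6154 − 3 × 4.6192 = 8.7579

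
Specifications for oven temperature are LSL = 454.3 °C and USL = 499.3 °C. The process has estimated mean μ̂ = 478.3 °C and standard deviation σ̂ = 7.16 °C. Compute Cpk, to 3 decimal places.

Cpu = (USL − μ̂) / (3σ̂) = (499.3 − 478.3) / (3 × 7.16) = 0.9777; Cpl = (μ̂ − LSL) / (3σ̂) = (478.3 − 454.3) / (3 × 7.16) = 1.1173; Cpk = min(Cpu, Cpl) = 0.9777

0.978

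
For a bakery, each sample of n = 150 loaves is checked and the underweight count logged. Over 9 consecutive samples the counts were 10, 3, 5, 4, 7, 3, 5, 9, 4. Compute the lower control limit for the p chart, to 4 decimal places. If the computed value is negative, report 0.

0.0000

p̄ = Σdᵢ / (k·n) = 50 / (9 × 150) = 0.03704
LCL = p̄ − 3·√(p̄(1−p̄)/n) = 0.03704 − 3 × 0.01542 = -0.00922 → 0 (negative, so LCL = 0)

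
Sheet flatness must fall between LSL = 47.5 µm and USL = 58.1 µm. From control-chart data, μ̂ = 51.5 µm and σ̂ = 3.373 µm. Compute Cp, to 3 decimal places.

Cp = (USL − LSL) / (6σ̂) = (58.1 − 47.5) / (6 × 3.373) = 10.6000 / 20.2380 = 0.5238

0.524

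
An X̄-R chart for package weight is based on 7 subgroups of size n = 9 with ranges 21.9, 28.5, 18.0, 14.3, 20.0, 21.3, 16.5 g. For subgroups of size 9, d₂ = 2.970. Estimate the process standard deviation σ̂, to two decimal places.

R̄ = (21.9 + 28.5 + 18.0 + 14.3 + 20.0 + 21.3 + 16.5) / 7 = 20.0714
σ̂ = R̄ / d₂ = 20.0714 / 2.970 = 6.7581

6.76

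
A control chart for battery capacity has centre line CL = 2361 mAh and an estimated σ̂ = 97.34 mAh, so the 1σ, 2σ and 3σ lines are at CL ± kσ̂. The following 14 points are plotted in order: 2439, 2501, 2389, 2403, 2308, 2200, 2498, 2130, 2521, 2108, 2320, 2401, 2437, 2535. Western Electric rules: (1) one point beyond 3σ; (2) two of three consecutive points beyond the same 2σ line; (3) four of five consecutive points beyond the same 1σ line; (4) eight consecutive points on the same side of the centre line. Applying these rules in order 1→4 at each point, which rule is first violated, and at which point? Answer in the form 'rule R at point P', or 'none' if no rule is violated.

rule 2 at point 10

Zone of each point (C = within 1σ̂, B = 1σ̂–2σ̂, A = 2σ̂–3σ̂, * = beyond 3σ̂; sign = side of CL): 1:+C, 2:+B, 3:+C, 4:+C, 5:-C, 6:-B, 7:+B, 8:-A, 9:+B, 10:-A, 11:-C, 12:+C, 13:+C, 14:+B
Rule 2 (two of three consecutive points beyond the same 2σ limit) is satisfied at point 10.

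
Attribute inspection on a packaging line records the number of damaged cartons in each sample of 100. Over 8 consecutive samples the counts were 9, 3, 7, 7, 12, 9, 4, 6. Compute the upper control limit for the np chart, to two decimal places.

14.84

p̄ = Σdᵢ / (k·n) = 57 / (8 × 100) = 0.07125
UCL = np̄ + 3·√(np̄(1−p̄)) = 7.1250 + 3 × √(7.1250×0.92875) = 7.1250 + 3 × 2.5724 = 14.8423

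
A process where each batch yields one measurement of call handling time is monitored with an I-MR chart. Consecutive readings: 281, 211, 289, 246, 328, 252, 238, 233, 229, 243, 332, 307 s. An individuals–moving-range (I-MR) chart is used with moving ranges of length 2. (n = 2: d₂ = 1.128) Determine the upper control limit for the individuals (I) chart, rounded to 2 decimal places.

X̄ = (281 + 211 + 289 + 246 + 328 + 252 + 238 + 233 + 229 + 243 + 332 + 307) / 12 = 265.7500
Moving ranges: 70, 78, 43, 82, 76, 14, 5, 4, 14, 89, 25; M̄R̄ = 500.0000 / 11 = 45.4545
UCL = X̄ + 3·M̄R̄/d₂ = 265.7500 + 3 × 45.4545 / 1.128 = 386.6397

386.64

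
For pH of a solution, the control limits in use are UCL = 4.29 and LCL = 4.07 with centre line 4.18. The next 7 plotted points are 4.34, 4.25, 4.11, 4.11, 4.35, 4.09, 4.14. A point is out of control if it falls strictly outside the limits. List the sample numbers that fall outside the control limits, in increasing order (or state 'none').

1, 5

Compare each point to [4.07, 4.29]: sample 1 = 4.34 > UCL; sample 5 = 4.35 > UCL.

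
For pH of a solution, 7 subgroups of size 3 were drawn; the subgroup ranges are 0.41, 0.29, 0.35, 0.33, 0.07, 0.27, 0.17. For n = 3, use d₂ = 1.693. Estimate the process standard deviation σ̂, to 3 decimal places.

R̄ = (0.41 + 0.29 + 0.35 + 0.33 + 0.07 + 0.27 + 0.17) / 7 = 0.2700
σ̂ = R̄ / d₂ = 0.2700 / 1.693 = 0.1595

0.159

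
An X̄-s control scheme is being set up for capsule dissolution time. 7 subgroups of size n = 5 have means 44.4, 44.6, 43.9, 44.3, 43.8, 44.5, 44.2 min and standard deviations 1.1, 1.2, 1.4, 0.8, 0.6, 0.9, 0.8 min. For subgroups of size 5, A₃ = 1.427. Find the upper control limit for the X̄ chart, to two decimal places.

45.63

X̄̄ = (44.4 + 44.6 + 43.9 + 44.3 + 43.8 + 44.5 + 44.2) / 7 = 44.2429
s̄ = (1.1 + 1.2 + 1.4 + 0.8 + 0.6 + 0.9 + 0.8) / 7 = 0.9714
UCL = X̄̄ + A₃·s̄ = 44.2429 + 1.427 × 0.9714 = 45.6291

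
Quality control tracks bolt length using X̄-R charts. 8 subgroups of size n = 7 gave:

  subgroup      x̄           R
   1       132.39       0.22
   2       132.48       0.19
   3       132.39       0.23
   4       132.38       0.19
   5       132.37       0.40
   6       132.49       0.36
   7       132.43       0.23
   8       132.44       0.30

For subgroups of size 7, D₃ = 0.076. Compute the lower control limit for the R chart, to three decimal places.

R̄ = (0.22 + 0.19 + 0.23 + 0.19 + 0.40 + 0.36 + 0.23 + 0.30) / 8 = 2.1200 / 8 = 0.2650
LCL_R = D₃·R̄ = 0.076 × 0.2650 = 0.0201

0.020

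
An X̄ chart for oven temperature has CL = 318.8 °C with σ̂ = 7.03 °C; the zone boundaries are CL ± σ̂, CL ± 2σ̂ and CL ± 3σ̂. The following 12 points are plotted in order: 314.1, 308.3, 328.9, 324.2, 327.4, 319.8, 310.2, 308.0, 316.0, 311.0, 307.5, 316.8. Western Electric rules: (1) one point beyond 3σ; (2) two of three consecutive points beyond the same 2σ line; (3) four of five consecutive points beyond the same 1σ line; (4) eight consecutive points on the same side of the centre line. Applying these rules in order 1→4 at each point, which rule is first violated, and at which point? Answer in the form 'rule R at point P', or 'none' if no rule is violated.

rule 3 at point 11

Zone of each point (C = within 1σ̂, B = 1σ̂–2σ̂, A = 2σ̂–3σ̂, * = beyond 3σ̂; sign = side of CL): 1:-C, 2:-B, 3:+B, 4:+C, 5:+B, 6:+C, 7:-B, 8:-B, 9:-C, 10:-B, 11:-B, 12:-C
Rule 3 (four of five consecutive points beyond the same 1σ limit) is satisfied at point 11.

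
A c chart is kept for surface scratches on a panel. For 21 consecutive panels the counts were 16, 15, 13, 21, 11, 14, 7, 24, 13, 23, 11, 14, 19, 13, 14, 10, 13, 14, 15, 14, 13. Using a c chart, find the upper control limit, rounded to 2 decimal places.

26.09

c̄ = (16 + 15 + 13 + 21 + 11 + 14 + 7 + 24 + 13 + 23 + 11 + 14 + 19 + 13 + 14 + 10 + 13 + 14 + 15 + 14 + 13) / 21 = 307 / 21 = 14.6190
UCL = c̄ + 3√c̄ = 14.6190 + 3 × √14.6190 = 14.6190 + 3 × 3.8235 = 26.0895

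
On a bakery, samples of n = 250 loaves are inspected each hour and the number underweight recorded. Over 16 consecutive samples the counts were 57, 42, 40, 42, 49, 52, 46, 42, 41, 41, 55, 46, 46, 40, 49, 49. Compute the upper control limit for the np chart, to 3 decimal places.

64.452

p̄ = Σdᵢ / (k·n) = 737 / (16 × 250) = 0.18425
UCL = np̄ + 3·√(np̄(1−p̄)) = 46.0625 + 3 × √(46.0625×0.81575) = 46.0625 + 3 × 6.1299 = 64.4522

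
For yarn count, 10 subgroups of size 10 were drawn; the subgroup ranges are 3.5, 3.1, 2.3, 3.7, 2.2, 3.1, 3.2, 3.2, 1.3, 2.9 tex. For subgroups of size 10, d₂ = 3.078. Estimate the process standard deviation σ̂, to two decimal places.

R̄ = (3.5 + 3.1 + 2.3 + 3.7 + 2.2 + 3.1 + 3.2 + 3.2 + 1.3 + 2.9) / 10 = 2.8500
σ̂ = R̄ / d₂ = 2.8500 / 3.078 = 0.9259

0.93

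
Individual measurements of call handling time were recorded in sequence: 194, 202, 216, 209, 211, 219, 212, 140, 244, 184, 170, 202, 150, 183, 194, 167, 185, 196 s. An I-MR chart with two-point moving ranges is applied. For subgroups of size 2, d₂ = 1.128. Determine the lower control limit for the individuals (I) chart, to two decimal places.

118.13

X̄ = (194 + 202 + 216 + 209 + 211 + 219 + 212 + 140 + 244 + 184 + 170 + 202 + 150 + 183 + 194 + 167 + 185 + 196) / 18 = 193.2222
Moving ranges: 8, 14, 7, 2, 8, 7, 72, 104, 60, 14, 32, 52, 33, 11, 27, 18, 11; M̄R̄ = 480.0000 / 17 = 28.2353
LCL = X̄ − 3·M̄R̄/d₂ = 193.2222 − 3 × 28.2353 / 1.128 = 118.1284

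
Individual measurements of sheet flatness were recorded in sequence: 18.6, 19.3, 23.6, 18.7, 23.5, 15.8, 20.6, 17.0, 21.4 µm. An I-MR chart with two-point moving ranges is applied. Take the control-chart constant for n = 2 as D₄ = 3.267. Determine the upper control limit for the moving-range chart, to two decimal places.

Moving ranges: 0.7, 4.3, 4.9, 4.8, 7.7, 4.8, 3.6, 4.4; M̄R̄ = 35.2000 / 8 = 4.4000
UCL_MR = D₄·M̄R̄ = 3.267 × 4.4000 = 14.3748

14.37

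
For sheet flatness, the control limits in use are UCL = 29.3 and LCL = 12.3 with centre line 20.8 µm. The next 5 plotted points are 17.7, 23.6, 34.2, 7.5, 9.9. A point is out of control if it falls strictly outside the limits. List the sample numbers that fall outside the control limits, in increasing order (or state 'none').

3, 4, 5

Compare each point to [12.3, 29.3]: sample 3 = 34.2 > UCL; sample 4 = 7.5 < LCL; sample 5 = 9.9 < LCL.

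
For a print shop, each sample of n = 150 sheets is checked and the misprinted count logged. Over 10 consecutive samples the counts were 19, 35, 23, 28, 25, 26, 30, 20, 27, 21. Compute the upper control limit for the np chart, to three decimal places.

39.180

p̄ = Σdᵢ / (k·n) = 254 / (10 × 150) = 0.16933
UCL = np̄ + 3·√(np̄(1−p̄)) = 25.4000 + 3 × √(25.4000×0.83067) = 25.4000 + 3 × 4.5934 = 39.1801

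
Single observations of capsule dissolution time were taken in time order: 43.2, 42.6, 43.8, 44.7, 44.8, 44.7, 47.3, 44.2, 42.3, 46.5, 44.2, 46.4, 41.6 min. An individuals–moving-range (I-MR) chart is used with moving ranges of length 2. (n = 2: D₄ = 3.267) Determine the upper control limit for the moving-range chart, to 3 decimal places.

6.534

Moving ranges: 0.6, 1.2, 0.9, 0.1, 0.1, 2.6, 3.1, 1.9, 4.2, 2.3, 2.2, 4.8; M̄R̄ = 24.0000 / 12 = 2.0000
UCL_MR = D₄·M̄R̄ = 3.267 × 2.0000 = 6.5340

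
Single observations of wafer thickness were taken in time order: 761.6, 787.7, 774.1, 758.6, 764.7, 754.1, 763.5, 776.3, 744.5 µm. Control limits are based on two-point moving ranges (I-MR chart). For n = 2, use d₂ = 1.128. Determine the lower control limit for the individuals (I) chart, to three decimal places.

X̄ = (761.6 + 787.7 + 774.1 + 758.6 + 764.7 + 754.1 + 763.5 + 776.3 + 744.5) / 9 = 765.0111
Moving ranges: 26.1, 13.6, 15.5, 6.1, 10.6, 9.4, 12.8, 31.8; M̄R̄ = 125.9000 / 8 = 15.7375
LCL = X̄ − 3·M̄R̄/d₂ = 765.0111 − 3 × 15.7375 / 1.128 = 723.1561

723.156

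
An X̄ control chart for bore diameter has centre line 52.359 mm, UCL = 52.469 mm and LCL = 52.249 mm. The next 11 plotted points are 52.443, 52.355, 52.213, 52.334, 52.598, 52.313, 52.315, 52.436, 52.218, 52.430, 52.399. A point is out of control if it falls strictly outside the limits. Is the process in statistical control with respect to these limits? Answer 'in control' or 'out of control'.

out of control

Compare each point to [52.249, 52.469]: sample 3 = 52.213 < LCL; sample 5 = 52.598 > UCL; sample 9 = 52.218 < LCL.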